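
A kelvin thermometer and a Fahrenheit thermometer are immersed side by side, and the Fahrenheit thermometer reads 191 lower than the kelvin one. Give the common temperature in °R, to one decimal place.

604.5°R

Let x be the kelvin reading; then the Fahrenheit reading is 1.8·x - 459.67.
(1.8·x - 459.67) - x = -191  ⇒  (0.8)·x = 268.67  ⇒  x = 335.8375 K.
In Celsius: 335.8375 - 273.15 = 62.6875°C.
In Rankine: 62.6875 × 1.8 + 491.67 = 604.5°R.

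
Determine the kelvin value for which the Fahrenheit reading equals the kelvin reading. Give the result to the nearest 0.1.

574.6 K

Let K be the kelvin reading. The Fahrenheit reading is F = 1.8·K - 459.67.
Set F = K: 1.8·K - 459.67 = K.
(0.8)·K = 459.67  ⇒  K = 574.6.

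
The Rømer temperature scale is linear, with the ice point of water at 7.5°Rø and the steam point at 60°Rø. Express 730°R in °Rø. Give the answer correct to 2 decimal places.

77.01°Rø

First in Celsius: (730 - 491.67) × 5/9 = 132.4056°C.
Linearly onto the Rømer scale: 7.5 + (132.4056 / 100) × (60 - 7.5) = 77.01°Rø.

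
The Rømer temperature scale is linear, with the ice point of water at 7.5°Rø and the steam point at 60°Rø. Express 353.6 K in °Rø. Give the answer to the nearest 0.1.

49.7°Rø

First in Celsius: 353.6 - 273.15 = 80.4500°C.
Linearly onto the Rømer scale: 7.5 + (80.4500 / 100) × (60 - 7.5) = 49.7°Rø.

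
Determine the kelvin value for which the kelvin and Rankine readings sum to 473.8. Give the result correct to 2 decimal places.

Let K be the kelvin reading. The Rankine reading is R = 1.8·K.
Require K + R = 473.8: (2.8)·K = 473.8.
K = (473.8) / (2.8) = 169.21.

169.21 K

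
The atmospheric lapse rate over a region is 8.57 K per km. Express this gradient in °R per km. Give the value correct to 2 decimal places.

15.43 °R/km

Since only a temperature interval is involved, the additive offset between the scales drops out.
A change of 1 K is a change of 1.8°R, so 8.57 × 1.8 = 15.43.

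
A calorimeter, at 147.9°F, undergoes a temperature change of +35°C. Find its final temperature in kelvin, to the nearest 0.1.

Initial temperature in Celsius: (147.9 - 32) × 5/9 = 64.3889°C.
Final Celsius temperature: 64.3889 + 35.0000 = 99.3889°C.
In kelvin: 99.3889 + 273.15 = 372.5 K.

372.5 K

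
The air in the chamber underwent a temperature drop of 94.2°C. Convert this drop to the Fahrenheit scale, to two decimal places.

Only the scale ratio 1.8 matters for a change in temperature.
94.2 × 1.8 = 169.56.

169.56°F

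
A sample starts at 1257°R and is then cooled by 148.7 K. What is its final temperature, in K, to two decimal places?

549.63 K

Initial temperature in Celsius: (1257 - 491.67) × 5/9 = 425.1833°C.
The 148.7 K change is an interval; Kelvin and Celsius degrees are the same size, so ΔC = -148.7°C.
Final Celsius temperature: 425.1833 - 148.7000 = 276.4833°C.
In kelvin: 276.4833 + 273.15 = 549.63 K.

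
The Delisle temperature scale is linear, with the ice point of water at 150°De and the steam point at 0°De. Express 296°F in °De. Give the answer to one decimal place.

-70.0°De

First in Celsius: (296 - 32) × 5/9 = 146.6667°C.
Linearly onto the Delisle scale: 150 + (146.6667 / 100) × (0 - 150) = -70.0°De.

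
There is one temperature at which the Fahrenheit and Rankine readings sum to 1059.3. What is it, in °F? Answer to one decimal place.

Let F be the Fahrenheit reading. The Rankine reading is R = 1·F + 459.67.
Require F + R = 1059.3: (2)·F + 459.67 = 1059.3.
F = (1059.3 - 459.67) / (2) = 299.8.

299.8°F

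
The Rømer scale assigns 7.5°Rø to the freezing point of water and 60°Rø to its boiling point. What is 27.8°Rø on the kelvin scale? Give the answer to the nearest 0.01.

Linear interpolation between the fixed points: C = (27.8 - 7.5) × 100 / (60 - 7.5) = 38.6667°C.
Then 38.6667 + 273.15 = 311.82 K.

311.82 K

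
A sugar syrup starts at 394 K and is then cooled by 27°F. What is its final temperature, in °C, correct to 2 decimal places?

Initial temperature in Celsius: 394 - 273.15 = 120.8500°C.
The 27°F change is an interval, so only the factor 5/9 applies: -27 × 5/9 = -15.0000°C.
Final Celsius temperature: 120.8500 - 15.0000 = 105.8500°C.

105.85°C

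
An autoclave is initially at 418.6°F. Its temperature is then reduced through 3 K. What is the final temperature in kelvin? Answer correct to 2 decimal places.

484.93 K

Initial temperature in Celsius: (418.6 - 32) × 5/9 = 214.7778°C.
The 3 K change is an interval; Kelvin and Celsius degrees are the same size, so ΔC = -3°C.
Final Celsius temperature: 214.7778 - 3.0000 = 211.7778°C.
In kelvin: 211.7778 + 273.15 = 484.93 K.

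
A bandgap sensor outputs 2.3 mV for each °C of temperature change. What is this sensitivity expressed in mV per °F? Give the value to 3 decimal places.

1.278 mV per °F

The quantity depends on a temperature interval, so only the ratio of degree sizes applies; the offset between the scales is irrelevant.
A change of 1°F is a change of 5/9°C, so per °F the value is 2.3 × 5/9 = 1.278.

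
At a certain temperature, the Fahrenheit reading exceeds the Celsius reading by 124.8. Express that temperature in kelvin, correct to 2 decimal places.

389.15 K

Let x be the Fahrenheit reading; then the Celsius reading is 5/9·x - 17.7778.
(5/9·x - 17.7778) - x = -124.8  ⇒  (-4/9)·x = -107.022  ⇒  x = 240.8000°F.
In Celsius: (240.8 - 32) × 5/9 = 116.0000°C.
In kelvin: 116.0000 + 273.15 = 389.15 K.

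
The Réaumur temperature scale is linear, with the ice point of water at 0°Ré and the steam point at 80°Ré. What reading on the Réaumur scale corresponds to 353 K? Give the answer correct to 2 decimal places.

First in Celsius: 353 - 273.15 = 79.8500°C.
Linearly onto the Réaumur scale: 0 + (79.8500 / 100) × (80 - 0) = 63.88°Ré.

63.88°Ré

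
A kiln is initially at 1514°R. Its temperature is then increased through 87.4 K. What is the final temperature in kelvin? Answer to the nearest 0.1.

Initial temperature in Celsius: (1514 - 491.67) × 5/9 = 567.9611°C.
The 87.4 K change is an interval; Kelvin and Celsius degrees are the same size, so ΔC = +87.4°C.
Final Celsius temperature: 567.9611 + 87.4000 = 655.3611°C.
In kelvin: 655.3611 + 273.15 = 928.5 K.

928.5 K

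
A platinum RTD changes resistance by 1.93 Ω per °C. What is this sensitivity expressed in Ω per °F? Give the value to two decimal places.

1.07 Ω per °F

Since only a temperature interval is involved, the additive offset between the scales drops out.
A change of 1°F is a change of 5/9°C, so per °F the value is 1.93 × 5/9 = 1.07.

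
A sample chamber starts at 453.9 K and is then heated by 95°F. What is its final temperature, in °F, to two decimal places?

452.35°F

Initial temperature in Celsius: 453.9 - 273.15 = 180.7500°C.
The 95°F change is an interval, so only the factor 5/9 applies: +95 × 5/9 = +52.7778°C.
Final Celsius temperature: 180.7500 + 52.7778 = 233.5278°C.
In Fahrenheit: 233.5278 × 1.8 + 32 = 452.35°F.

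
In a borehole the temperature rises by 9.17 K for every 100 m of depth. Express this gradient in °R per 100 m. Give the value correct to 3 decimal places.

16.506 °R/100 m

Since only a temperature interval is involved, the additive offset between the scales drops out.
A change of 1 K is a change of 1.8°R, so 9.17 × 1.8 = 16.506.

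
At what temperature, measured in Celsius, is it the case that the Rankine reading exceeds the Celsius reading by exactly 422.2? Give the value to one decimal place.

-86.8°C

Let C be the Celsius reading. The Rankine reading is R = 1.8·C + 491.67.
Require R - C = 422.2: (0.8)·C + 491.67 = 422.2.
C = (422.2 - 491.67) / (0.8) = -86.8.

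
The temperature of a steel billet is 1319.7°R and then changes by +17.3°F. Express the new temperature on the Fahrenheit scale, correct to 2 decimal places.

877.33°F

Initial temperature in Celsius: (1319.7 - 491.67) × 5/9 = 460.0167°C.
The 17.3°F change is an interval, so only the factor 5/9 applies: +17.3 × 5/9 = +9.6111°C.
Final Celsius temperature: 460.0167 + 9.6111 = 469.6278°C.
In Fahrenheit: 469.6278 × 1.8 + 32 = 877.33°F.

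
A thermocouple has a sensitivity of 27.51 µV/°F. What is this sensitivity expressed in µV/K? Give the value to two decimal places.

49.52 µV/K

Since only a temperature interval is involved, the additive offset between the scales drops out.
A change of 1 K is a change of 1.8°F, so per K the value is 27.51 × 1.8 = 49.52.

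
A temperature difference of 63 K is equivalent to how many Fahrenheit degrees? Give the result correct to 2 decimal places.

Only the scale ratio 1.8 matters for a change in temperature.
63 × 1.8 = 113.40.

113.40°F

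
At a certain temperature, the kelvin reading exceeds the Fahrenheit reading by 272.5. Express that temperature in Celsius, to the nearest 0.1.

-39.2°C

Let x be the Fahrenheit reading; then the kelvin reading is 5/9·x + 255.372.
(5/9·x + 255.372) - x = 272.5  ⇒  (-4/9)·x = 17.1278  ⇒  x = -38.5375°F.
In Celsius: (-38.5375 - 32) × 5/9 = -39.2°C.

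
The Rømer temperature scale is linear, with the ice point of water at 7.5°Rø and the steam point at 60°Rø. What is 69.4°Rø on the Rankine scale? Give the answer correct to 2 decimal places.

703.90°R

Linear interpolation between the fixed points: C = (69.4 - 7.5) × 100 / (60 - 7.5) = 117.9048°C.
Then 117.9048 × 1.8 + 491.67 = 703.90°R.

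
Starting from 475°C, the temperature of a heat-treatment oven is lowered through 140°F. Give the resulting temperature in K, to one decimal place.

The 140°F change is an interval, so only the factor 5/9 applies: -140 × 5/9 = -77.7778°C.
Final Celsius temperature: 475.0000 - 77.7778 = 397.2222°C.
In kelvin: 397.2222 + 273.15 = 670.4 K.

670.4 K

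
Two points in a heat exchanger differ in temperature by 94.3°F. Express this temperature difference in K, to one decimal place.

For a temperature interval the offset drops out; only the factor 5/9 applies.
94.3 × 5/9 = 52.4.

52.4 K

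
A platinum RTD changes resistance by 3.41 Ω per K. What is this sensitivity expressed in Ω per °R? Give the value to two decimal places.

Since only a temperature interval is involved, the additive offset between the scales drops out.
A change of 1°R is a change of 5/9 K, so per °R the value is 3.41 × 5/9 = 1.89.

1.89 Ω per °R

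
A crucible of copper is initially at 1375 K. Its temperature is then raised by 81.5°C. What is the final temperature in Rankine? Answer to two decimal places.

2621.70°R

Initial temperature in Celsius: 1375 - 273.15 = 1101.8500°C.
Final Celsius temperature: 1101.8500 + 81.5000 = 1183.3500°C.
In Rankine: 1183.3500 × 1.8 + 491.67 = 2621.70°R.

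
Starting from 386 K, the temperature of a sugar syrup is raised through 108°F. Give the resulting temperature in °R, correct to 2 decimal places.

Initial temperature in Celsius: 386 - 273.15 = 112.8500°C.
The 108°F change is an interval, so only the factor 5/9 applies: +108 × 5/9 = +60.0000°C.
Final Celsius temperature: 112.8500 + 60.0000 = 172.8500°C.
In Rankine: 172.8500 × 1.8 + 491.67 = 802.80°R.

802.80°R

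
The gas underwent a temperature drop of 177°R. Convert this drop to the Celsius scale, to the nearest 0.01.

Only the scale ratio 5/9 matters for a change in temperature.
177 × 5/9 = 98.33.

98.33°C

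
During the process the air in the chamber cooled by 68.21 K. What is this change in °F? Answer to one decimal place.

122.8°F

An interval of 1 K corresponds to 1.8°F.
68.21 × 1.8 = 122.8.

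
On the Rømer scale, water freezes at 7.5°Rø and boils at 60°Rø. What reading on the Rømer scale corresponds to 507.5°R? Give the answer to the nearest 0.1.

First in Celsius: (507.5 - 491.67) × 5/9 = 8.7944°C.
Linearly onto the Rømer scale: 7.5 + (8.7944 / 100) × (60 - 7.5) = 12.1°Rø.

12.1°Rø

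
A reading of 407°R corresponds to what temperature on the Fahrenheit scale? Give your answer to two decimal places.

-52.67°F

In Celsius: (407 - 491.67) × 5/9 = -47.0389°C.
In Fahrenheit: -47.0389 × 1.8 + 32 = -52.67°F.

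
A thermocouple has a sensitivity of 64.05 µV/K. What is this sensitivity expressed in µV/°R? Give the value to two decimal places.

Since only a temperature interval is involved, the additive offset between the scales drops out.
A change of 1°R is a change of 5/9 K, so per °R the value is 64.05 × 5/9 = 35.58.

35.58 µV/°R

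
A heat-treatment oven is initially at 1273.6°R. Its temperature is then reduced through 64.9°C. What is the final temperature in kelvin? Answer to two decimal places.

Initial temperature in Celsius: (1273.6 - 491.67) × 5/9 = 434.4056°C.
Final Celsius temperature: 434.4056 - 64.9000 = 369.5056°C.
In kelvin: 369.5056 + 273.15 = 642.66 K.

642.66 K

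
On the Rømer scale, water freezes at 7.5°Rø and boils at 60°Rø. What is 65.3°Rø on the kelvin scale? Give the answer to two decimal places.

Linear interpolation between the fixed points: C = (65.3 - 7.5) × 100 / (60 - 7.5) = 110.0952°C.
Then 110.0952 + 273.15 = 383.25 K.

383.25 K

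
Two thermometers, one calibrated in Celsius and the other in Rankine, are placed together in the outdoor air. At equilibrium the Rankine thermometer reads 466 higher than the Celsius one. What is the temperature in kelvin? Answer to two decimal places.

241.06 K

Let x be the Celsius reading; then the Rankine reading is 1.8·x + 491.67.
(1.8·x + 491.67) - x = 466  ⇒  (0.8)·x = -25.67  ⇒  x = -32.0875°C.
In kelvin: -32.0875 + 273.15 = 241.06 K.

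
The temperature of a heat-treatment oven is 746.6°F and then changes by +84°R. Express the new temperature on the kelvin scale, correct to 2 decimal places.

Initial temperature in Celsius: (746.6 - 32) × 5/9 = 397.0000°C.
The 84°R change is an interval, so only the factor 5/9 applies: +84 × 5/9 = +46.6667°C.
Final Celsius temperature: 397.0000 + 46.6667 = 443.6667°C.
In kelvin: 443.6667 + 273.15 = 716.82 K.

716.82 K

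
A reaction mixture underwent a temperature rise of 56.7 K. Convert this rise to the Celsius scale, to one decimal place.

Kelvin and Celsius degrees are the same size, so the interval is unchanged: 56.7.

56.7°C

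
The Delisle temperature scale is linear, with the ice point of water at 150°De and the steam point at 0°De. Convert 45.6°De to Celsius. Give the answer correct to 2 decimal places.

Linear interpolation between the fixed points: C = (45.6 - 150) × 100 / (0 - 150) = 69.6000°C.

69.60°C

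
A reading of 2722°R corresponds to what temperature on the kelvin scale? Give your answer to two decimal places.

1512.22 K

In Celsius: (2722 - 491.67) × 5/9 = 1239.0722°C.
In kelvin: 1239.0722 + 273.15 = 1512.22 K.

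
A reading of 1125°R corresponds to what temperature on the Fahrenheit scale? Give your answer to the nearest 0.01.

In Celsius: (1125 - 491.67) × 5/9 = 351.8500°C.
In Fahrenheit: 351.8500 × 1.8 + 32 = 665.33°F.

665.33°F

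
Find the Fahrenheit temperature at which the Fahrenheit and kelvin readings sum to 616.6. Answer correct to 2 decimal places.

Let F be the Fahrenheit reading. The kelvin reading is K = 5/9·F + 255.372.
Require F + K = 616.6: (14/9)·F + 255.372 = 616.6.
F = (616.6 - 255.372) / (14/9) = 232.22.

232.22°F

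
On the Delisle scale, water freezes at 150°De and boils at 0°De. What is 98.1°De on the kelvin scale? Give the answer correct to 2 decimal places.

307.75 K

Linear interpolation between the fixed points: C = (98.1 - 150) × 100 / (0 - 150) = 34.6000°C.
Then 34.6000 + 273.15 = 307.75 K.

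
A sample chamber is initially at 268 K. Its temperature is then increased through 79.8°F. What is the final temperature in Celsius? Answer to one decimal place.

39.2°C

Initial temperature in Celsius: 268 - 273.15 = -5.1500°C.
The 79.8°F change is an interval, so only the factor 5/9 applies: +79.8 × 5/9 = +44.3333°C.
Final Celsius temperature: -5.1500 + 44.3333 = 39.1833°C.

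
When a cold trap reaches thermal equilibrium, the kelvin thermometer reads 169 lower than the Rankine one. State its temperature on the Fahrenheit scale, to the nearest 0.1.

Let x be the Rankine reading; then the kelvin reading is 5/9·x.
(5/9·x) - x = -169  ⇒  (-4/9)·x = -169  ⇒  x = 380.2500°R.
In Celsius: (380.25 - 491.67) × 5/9 = -61.9000°C.
In Fahrenheit: -61.9000 × 1.8 + 32 = -79.4°F.

-79.4°F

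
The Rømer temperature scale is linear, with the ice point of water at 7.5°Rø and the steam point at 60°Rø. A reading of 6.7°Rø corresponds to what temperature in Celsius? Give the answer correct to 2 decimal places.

Linear interpolation between the fixed points: C = (6.7 - 7.5) × 100 / (60 - 7.5) = -1.5238°C.

-1.52°C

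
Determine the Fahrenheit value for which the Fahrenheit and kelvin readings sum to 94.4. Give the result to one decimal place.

Let F be the Fahrenheit reading. The kelvin reading is K = 5/9·F + 255.372.
Require F + K = 94.4: (14/9)·F + 255.372 = 94.4.
F = (94.4 - 255.372) / (14/9) = -103.5.

-103.5°F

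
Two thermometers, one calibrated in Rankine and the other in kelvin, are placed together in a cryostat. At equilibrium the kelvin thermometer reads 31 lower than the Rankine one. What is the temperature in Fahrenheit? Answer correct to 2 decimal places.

Let x be the Rankine reading; then the kelvin reading is 5/9·x.
(5/9·x) - x = -31  ⇒  (-4/9)·x = -31  ⇒  x = 69.7500°R.
In Celsius: (69.75 - 491.67) × 5/9 = -234.4000°C.
In Fahrenheit: -234.4000 × 1.8 + 32 = -389.92°F.

-389.92°F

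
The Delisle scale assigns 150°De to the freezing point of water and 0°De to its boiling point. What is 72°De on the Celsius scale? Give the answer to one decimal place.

Linear interpolation between the fixed points: C = (72 - 150) × 100 / (0 - 150) = 52.0000°C.

52.0°C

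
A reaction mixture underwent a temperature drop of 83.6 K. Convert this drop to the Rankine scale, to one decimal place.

150.5°R

Only the scale ratio 1.8 matters for a change in temperature.
83.6 × 1.8 = 150.5.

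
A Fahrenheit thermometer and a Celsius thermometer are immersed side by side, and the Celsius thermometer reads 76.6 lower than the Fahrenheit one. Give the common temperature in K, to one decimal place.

328.9 K

Let x be the Fahrenheit reading; then the Celsius reading is 5/9·x - 17.7778.
(5/9·x - 17.7778) - x = -76.6  ⇒  (-4/9)·x = -58.8222  ⇒  x = 132.3500°F.
In Celsius: (132.35 - 32) × 5/9 = 55.7500°C.
In kelvin: 55.7500 + 273.15 = 328.9 K.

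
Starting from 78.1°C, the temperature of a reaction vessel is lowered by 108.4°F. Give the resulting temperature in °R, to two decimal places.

The 108.4°F change is an interval, so only the factor 5/9 applies: -108.4 × 5/9 = -60.2222°C.
Final Celsius temperature: 78.1000 - 60.2222 = 17.8778°C.
In Rankine: 17.8778 × 1.8 + 491.67 = 523.85°R.

523.85°R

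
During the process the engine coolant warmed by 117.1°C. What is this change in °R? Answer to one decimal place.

210.8°R

An interval of 1°C corresponds to 1.8°R.
117.1 × 1.8 = 210.8.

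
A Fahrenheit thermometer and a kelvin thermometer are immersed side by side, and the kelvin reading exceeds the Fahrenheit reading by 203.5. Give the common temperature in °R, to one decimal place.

Let x be the Fahrenheit reading; then the kelvin reading is 5/9·x + 255.372.
(5/9·x + 255.372) - x = 203.5  ⇒  (-4/9)·x = -51.8722  ⇒  x = 116.7125°F.
In Celsius: (116.7125 - 32) × 5/9 = 47.0625°C.
In Rankine: 47.0625 × 1.8 + 491.67 = 576.4°R.

576.4°R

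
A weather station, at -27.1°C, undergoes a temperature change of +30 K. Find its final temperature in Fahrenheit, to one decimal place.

37.2°F

The 30 K change is an interval; Kelvin and Celsius degrees are the same size, so ΔC = +30°C.
Final Celsius temperature: -27.1000 + 30.0000 = 2.9000°C.
In Fahrenheit: 2.9000 × 1.8 + 32 = 37.2°F.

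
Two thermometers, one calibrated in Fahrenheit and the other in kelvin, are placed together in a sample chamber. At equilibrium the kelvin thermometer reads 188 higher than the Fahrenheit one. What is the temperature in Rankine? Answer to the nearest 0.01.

611.26°R

Let x be the Fahrenheit reading; then the kelvin reading is 5/9·x + 255.372.
(5/9·x + 255.372) - x = 188  ⇒  (-4/9)·x = -67.3722  ⇒  x = 151.5875°F.
In Celsius: (151.5875 - 32) × 5/9 = 66.4375°C.
In Rankine: 66.4375 × 1.8 + 491.67 = 611.26°R.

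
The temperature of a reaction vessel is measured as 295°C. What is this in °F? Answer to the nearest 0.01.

In Fahrenheit: 295.0000 × 1.8 + 32 = 563.00°F.

563.00°F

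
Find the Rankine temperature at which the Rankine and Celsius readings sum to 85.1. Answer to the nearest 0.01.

230.30°R

Let R be the Rankine reading. The Celsius reading is C = 5/9·R - 273.15.
Require R + C = 85.1: (14/9)·R - 273.15 = 85.1.
R = (85.1 + 273.15) / (14/9) = 230.30.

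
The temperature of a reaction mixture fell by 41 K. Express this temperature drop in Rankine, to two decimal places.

73.80°R

For a temperature interval the offset drops out; only the factor 1.8 applies.
41 × 1.8 = 73.80.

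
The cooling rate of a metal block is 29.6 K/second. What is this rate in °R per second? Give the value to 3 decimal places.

53.280 °R/second

The quantity depends on a temperature interval, so only the ratio of degree sizes applies; the offset between the scales is irrelevant.
A change of 1 K is a change of 1.8°R, so 29.6 × 1.8 = 53.280.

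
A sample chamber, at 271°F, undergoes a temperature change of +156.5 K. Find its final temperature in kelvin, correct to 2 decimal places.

Initial temperature in Celsius: (271 - 32) × 5/9 = 132.7778°C.
The 156.5 K change is an interval; Kelvin and Celsius degrees are the same size, so ΔC = +156.5°C.
Final Celsius temperature: 132.7778 + 156.5000 = 289.2778°C.
In kelvin: 289.2778 + 273.15 = 562.43 K.

562.43 K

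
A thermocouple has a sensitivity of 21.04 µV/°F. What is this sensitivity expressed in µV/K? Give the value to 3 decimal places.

Since only a temperature interval is involved, the additive offset between the scales drops out.
A change of 1 K is a change of 1.8°F, so per K the value is 21.04 × 1.8 = 37.872.

37.872 µV/K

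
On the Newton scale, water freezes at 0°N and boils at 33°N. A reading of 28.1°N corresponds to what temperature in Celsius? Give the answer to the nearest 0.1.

85.2°C

Linear interpolation between the fixed points: C = (28.1 - 0) × 100 / (33 - 0) = 85.1515°C.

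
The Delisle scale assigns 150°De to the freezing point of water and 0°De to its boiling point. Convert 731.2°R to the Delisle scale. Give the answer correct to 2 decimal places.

-49.61°De

First in Celsius: (731.2 - 491.67) × 5/9 = 133.0722°C.
Linearly onto the Delisle scale: 150 + (133.0722 / 100) × (0 - 150) = -49.61°De.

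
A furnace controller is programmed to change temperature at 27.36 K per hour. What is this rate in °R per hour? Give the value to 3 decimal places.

The quantity depends on a temperature interval, so only the ratio of degree sizes applies; the offset between the scales is irrelevant.
A change of 1 K is a change of 1.8°R, so 27.36 × 1.8 = 49.248.

49.248 °R/hour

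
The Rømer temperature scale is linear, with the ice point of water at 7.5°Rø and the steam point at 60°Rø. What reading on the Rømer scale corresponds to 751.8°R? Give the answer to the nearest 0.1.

First in Celsius: (751.8 - 491.67) × 5/9 = 144.5167°C.
Linearly onto the Rømer scale: 7.5 + (144.5167 / 100) × (60 - 7.5) = 83.4°Rø.

83.4°Rø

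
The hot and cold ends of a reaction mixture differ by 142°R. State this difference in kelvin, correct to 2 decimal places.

78.89 K

An interval of 1°R corresponds to 5/9 K.
142 × 5/9 = 78.89.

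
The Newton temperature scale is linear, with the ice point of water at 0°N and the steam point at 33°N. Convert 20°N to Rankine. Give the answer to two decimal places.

600.76°R

Linear interpolation between the fixed points: C = (20 - 0) × 100 / (33 - 0) = 60.6061°C.
Then 60.6061 × 1.8 + 491.67 = 600.76°R.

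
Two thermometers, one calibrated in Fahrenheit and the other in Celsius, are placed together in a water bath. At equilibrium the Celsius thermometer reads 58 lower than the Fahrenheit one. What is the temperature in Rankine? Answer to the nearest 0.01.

Let x be the Fahrenheit reading; then the Celsius reading is 5/9·x - 17.7778.
(5/9·x - 17.7778) - x = -58  ⇒  (-4/9)·x = -40.2222  ⇒  x = 90.5000°F.
In Celsius: (90.5 - 32) × 5/9 = 32.5000°C.
In Rankine: 32.5000 × 1.8 + 491.67 = 550.17°R.

550.17°R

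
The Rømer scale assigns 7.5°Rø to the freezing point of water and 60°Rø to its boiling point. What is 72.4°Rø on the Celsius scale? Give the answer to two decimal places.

123.62°C

Linear interpolation between the fixed points: C = (72.4 - 7.5) × 100 / (60 - 7.5) = 123.6190°C.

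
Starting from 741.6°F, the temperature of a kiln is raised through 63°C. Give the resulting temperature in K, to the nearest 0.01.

730.37 K

Initial temperature in Celsius: (741.6 - 32) × 5/9 = 394.2222°C.
Final Celsius temperature: 394.2222 + 63.0000 = 457.2222°C.
In kelvin: 457.2222 + 273.15 = 730.37 K.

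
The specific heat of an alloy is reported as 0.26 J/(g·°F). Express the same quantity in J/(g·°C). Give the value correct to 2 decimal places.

0.47 J/(g·°C)

Since only a temperature interval is involved, the additive offset between the scales drops out.
A change of 1°C is a change of 1.8°F, so per °C the value is 0.26 × 1.8 = 0.47.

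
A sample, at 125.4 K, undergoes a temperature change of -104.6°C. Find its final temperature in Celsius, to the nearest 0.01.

-252.35°C

Initial temperature in Celsius: 125.4 - 273.15 = -147.7500°C.
Final Celsius temperature: -147.7500 - 104.6000 = -252.3500°C.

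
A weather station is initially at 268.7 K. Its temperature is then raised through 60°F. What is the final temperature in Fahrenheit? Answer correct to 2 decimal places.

83.99°F

Initial temperature in Celsius: 268.7 - 273.15 = -4.4500°C.
The 60°F change is an interval, so only the factor 5/9 applies: +60 × 5/9 = +33.3333°C.
Final Celsius temperature: -4.4500 + 33.3333 = 28.8833°C.
In Fahrenheit: 28.8833 × 1.8 + 32 = 83.99°F.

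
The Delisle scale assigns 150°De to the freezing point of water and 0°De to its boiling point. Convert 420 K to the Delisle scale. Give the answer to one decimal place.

First in Celsius: 420 - 273.15 = 146.8500°C.
Linearly onto the Delisle scale: 150 + (146.8500 / 100) × (0 - 150) = -70.3°De.

-70.3°De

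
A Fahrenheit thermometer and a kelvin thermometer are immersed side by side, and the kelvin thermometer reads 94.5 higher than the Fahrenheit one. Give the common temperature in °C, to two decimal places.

183.31°C

Let x be the Fahrenheit reading; then the kelvin reading is 5/9·x + 255.372.
(5/9·x + 255.372) - x = 94.5  ⇒  (-4/9)·x = -160.872  ⇒  x = 361.9625°F.
In Celsius: (361.9625 - 32) × 5/9 = 183.31°C.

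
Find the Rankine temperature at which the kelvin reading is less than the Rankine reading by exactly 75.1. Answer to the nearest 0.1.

169.0°R

Let R be the Rankine reading. The kelvin reading is K = 5/9·R.
Require K - R = -75.1: (-4/9)·R = -75.1.
R = (-75.1) / (-4/9) = 169.0.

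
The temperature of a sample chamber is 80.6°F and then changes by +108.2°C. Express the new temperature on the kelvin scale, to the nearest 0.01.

408.35 K

Initial temperature in Celsius: (80.6 - 32) × 5/9 = 27.0000°C.
Final Celsius temperature: 27.0000 + 108.2000 = 135.2000°C.
In kelvin: 135.2000 + 273.15 = 408.35 K.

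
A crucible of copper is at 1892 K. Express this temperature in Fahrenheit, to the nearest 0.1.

In Celsius: 1892 - 273.15 = 1618.8500°C.
In Fahrenheit: 1618.8500 × 1.8 + 32 = 2945.9°F.

2945.9°F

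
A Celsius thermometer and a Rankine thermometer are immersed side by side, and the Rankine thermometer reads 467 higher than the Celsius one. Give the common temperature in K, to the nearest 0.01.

242.31 K

Let x be the Celsius reading; then the Rankine reading is 1.8·x + 491.67.
(1.8·x + 491.67) - x = 467  ⇒  (0.8)·x = -24.67  ⇒  x = -30.8375°C.
In kelvin: -30.8375 + 273.15 = 242.31 K.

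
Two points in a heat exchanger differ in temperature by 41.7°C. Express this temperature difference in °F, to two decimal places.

An interval of 1°C corresponds to 1.8°F.
41.7 × 1.8 = 75.06.

75.06°F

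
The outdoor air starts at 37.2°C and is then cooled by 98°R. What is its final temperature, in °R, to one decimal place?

The 98°R change is an interval, so only the factor 5/9 applies: -98 × 5/9 = -54.4444°C.
Final Celsius temperature: 37.2000 - 54.4444 = -17.2444°C.
In Rankine: -17.2444 × 1.8 + 491.67 = 460.6°R.

460.6°R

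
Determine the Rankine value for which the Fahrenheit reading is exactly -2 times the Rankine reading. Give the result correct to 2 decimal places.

153.22°R

Let R be the Rankine reading. The Fahrenheit reading is F = 1·R - 459.67.
Require F = -2·R: 1·R - 459.67 = -2·R.
(3)·R = 459.67  ⇒  R = 153.22.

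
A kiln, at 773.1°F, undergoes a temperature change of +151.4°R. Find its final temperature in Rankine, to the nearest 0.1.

1384.2°R

Initial temperature in Celsius: (773.1 - 32) × 5/9 = 411.7222°C.
The 151.4°R change is an interval, so only the factor 5/9 applies: +151.4 × 5/9 = +84.1111°C.
Final Celsius temperature: 411.7222 + 84.1111 = 495.8333°C.
In Rankine: 495.8333 × 1.8 + 491.67 = 1384.2°R.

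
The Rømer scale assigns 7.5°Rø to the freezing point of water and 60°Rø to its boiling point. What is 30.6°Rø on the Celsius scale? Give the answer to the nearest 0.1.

44.0°C

Linear interpolation between the fixed points: C = (30.6 - 7.5) × 100 / (60 - 7.5) = 44.0000°C.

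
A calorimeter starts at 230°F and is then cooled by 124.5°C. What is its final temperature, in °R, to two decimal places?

Initial temperature in Celsius: (230 - 32) × 5/9 = 110.0000°C.
Final Celsius temperature: 110.0000 - 124.5000 = -14.5000°C.
In Rankine: -14.5000 × 1.8 + 491.67 = 465.57°R.

465.57°R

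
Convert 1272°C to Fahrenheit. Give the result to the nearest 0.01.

In Fahrenheit: 1272.0000 × 1.8 + 32 = 2321.60°F.

2321.60°F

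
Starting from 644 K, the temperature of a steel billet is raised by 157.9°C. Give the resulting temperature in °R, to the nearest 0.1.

Initial temperature in Celsius: 644 - 273.15 = 370.8500°C.
Final Celsius temperature: 370.8500 + 157.9000 = 528.7500°C.
In Rankine: 528.7500 × 1.8 + 491.67 = 1443.4°R.

1443.4°R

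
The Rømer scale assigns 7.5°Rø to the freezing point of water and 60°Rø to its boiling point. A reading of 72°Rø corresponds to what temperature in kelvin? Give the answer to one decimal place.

396.0 K

Linear interpolation between the fixed points: C = (72 - 7.5) × 100 / (60 - 7.5) = 122.8571°C.
Then 122.8571 + 273.15 = 396.0 K.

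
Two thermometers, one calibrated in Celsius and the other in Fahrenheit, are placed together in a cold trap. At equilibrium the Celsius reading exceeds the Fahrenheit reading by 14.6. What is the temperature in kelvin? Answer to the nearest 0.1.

214.9 K

Let x be the Celsius reading; then the Fahrenheit reading is 1.8·x + 32.
(1.8·x + 32) - x = -14.6  ⇒  (0.8)·x = -46.6  ⇒  x = -58.2500°C.
In kelvin: -58.2500 + 273.15 = 214.9 K.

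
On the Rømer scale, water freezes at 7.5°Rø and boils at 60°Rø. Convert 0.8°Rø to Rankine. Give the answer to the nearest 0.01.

468.70°R

Linear interpolation between the fixed points: C = (0.8 - 7.5) × 100 / (60 - 7.5) = -12.7619°C.
Then -12.7619 × 1.8 + 491.67 = 468.70°R.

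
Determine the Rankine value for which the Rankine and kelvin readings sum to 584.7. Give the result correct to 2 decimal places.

375.88°R

Let R be the Rankine reading. The kelvin reading is K = 5/9·R.
Require R + K = 584.7: (14/9)·R = 584.7.
R = (584.7) / (14/9) = 375.88.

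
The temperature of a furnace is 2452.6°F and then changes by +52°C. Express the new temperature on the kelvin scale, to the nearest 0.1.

1669.9 K

Initial temperature in Celsius: (2452.6 - 32) × 5/9 = 1344.7778°C.
Final Celsius temperature: 1344.7778 + 52.0000 = 1396.7778°C.
In kelvin: 1396.7778 + 273.15 = 1669.9 K.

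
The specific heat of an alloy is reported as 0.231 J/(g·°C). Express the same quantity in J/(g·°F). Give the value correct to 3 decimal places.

0.128 J/(g·°F)

The quantity depends on a temperature interval, so only the ratio of degree sizes applies; the offset between the scales is irrelevant.
A change of 1°F is a change of 5/9°C, so per °F the value is 0.231 × 5/9 = 0.128.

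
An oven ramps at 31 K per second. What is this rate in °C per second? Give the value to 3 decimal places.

31.000 °C/second

Since only a temperature interval is involved, the additive offset between the scales drops out.
A change of 1 K is a change of 1°C, so 31 × 1 = 31.000.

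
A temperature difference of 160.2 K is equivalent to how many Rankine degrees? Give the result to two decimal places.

288.36°R

For a temperature interval the offset drops out; only the factor 1.8 applies.
160.2 × 1.8 = 288.36.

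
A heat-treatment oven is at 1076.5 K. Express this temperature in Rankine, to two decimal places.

In Celsius: 1076.5 - 273.15 = 803.3500°C.
In Rankine: 803.3500 × 1.8 + 491.67 = 1937.70°R.

1937.70°R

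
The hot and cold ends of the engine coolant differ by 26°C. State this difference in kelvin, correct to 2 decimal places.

Celsius and kelvin degrees are the same size, so the interval is unchanged: 26.00.

26.00 K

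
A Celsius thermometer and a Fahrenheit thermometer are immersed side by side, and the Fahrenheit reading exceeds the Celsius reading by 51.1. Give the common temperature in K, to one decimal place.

297.0 K

Let x be the Celsius reading; then the Fahrenheit reading is 1.8·x + 32.
(1.8·x + 32) - x = 51.1  ⇒  (0.8)·x = 19.1  ⇒  x = 23.8750°C.
In kelvin: 23.8750 + 273.15 = 297.0 K.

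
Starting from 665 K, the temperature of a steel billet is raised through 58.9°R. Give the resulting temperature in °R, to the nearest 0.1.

1255.9°R

Initial temperature in Celsius: 665 - 273.15 = 391.8500°C.
The 58.9°R change is an interval, so only the factor 5/9 applies: +58.9 × 5/9 = +32.7222°C.
Final Celsius temperature: 391.8500 + 32.7222 = 424.5722°C.
In Rankine: 424.5722 × 1.8 + 491.67 = 1255.9°R.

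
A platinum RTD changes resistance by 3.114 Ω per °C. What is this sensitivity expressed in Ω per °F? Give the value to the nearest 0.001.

Since only a temperature interval is involved, the additive offset between the scales drops out.
A change of 1°F is a change of 5/9°C, so per °F the value is 3.114 × 5/9 = 1.730.

1.730 Ω per °F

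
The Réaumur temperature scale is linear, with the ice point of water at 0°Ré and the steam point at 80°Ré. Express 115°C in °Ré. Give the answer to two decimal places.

92.00°Ré

Linearly onto the Réaumur scale: 0 + (115.0000 / 100) × (80 - 0) = 92.00°Ré.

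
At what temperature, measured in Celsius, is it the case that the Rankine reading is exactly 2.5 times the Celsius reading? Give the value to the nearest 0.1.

Let C be the Celsius reading. The Rankine reading is R = 1.8·C + 491.67.
Require R = 2.5·C: 1.8·C + 491.67 = 2.5·C.
(-0.7)·C = -491.67  ⇒  C = 702.4.

702.4°C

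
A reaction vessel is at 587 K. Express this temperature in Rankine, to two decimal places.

1056.60°R

In Celsius: 587 - 273.15 = 313.8500°C.
In Rankine: 313.8500 × 1.8 + 491.67 = 1056.60°R.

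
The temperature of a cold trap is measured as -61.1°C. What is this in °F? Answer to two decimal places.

In Fahrenheit: -61.1000 × 1.8 + 32 = -77.98°F.

-77.98°F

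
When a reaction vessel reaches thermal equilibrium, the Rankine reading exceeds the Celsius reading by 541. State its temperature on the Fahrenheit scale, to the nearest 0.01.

142.99°F

Let x be the Celsius reading; then the Rankine reading is 1.8·x + 491.67.
(1.8·x + 491.67) - x = 541  ⇒  (0.8)·x = 49.33  ⇒  x = 61.6625°C.
In Fahrenheit: 61.6625 × 1.8 + 32 = 142.99°F.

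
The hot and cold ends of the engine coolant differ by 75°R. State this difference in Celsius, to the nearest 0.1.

An interval of 1°R corresponds to 5/9°C.
75 × 5/9 = 41.7.

41.7°C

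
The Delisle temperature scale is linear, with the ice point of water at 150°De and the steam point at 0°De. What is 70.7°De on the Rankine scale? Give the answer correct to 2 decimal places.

Linear interpolation between the fixed points: C = (70.7 - 150) × 100 / (0 - 150) = 52.8667°C.
Then 52.8667 × 1.8 + 491.67 = 586.83°R.

586.83°R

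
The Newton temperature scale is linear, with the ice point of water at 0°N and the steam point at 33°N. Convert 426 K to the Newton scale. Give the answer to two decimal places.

50.44°N

First in Celsius: 426 - 273.15 = 152.8500°C.
Linearly onto the Newton scale: 0 + (152.8500 / 100) × (33 - 0) = 50.44°N.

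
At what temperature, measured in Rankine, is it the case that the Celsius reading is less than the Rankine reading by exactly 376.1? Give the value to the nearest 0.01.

231.64°R

Let R be the Rankine reading. The Celsius reading is C = 5/9·R - 273.15.
Require C - R = -376.1: (-4/9)·R - 273.15 = -376.1.
R = (-376.1 + 273.15) / (-4/9) = 231.64.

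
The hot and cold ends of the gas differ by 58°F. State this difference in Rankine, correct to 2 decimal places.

Fahrenheit and Rankine degrees are the same size, so the interval is unchanged: 58.00.

58.00°R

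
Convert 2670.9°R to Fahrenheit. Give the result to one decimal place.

In Celsius: (2670.9 - 491.67) × 5/9 = 1210.6833°C.
In Fahrenheit: 1210.6833 × 1.8 + 32 = 2211.2°F.

2211.2°F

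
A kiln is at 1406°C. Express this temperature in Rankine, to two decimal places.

In Rankine: 1406.0000 × 1.8 + 491.67 = 3022.47°R.

3022.47°R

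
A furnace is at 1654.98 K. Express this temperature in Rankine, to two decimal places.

2978.96°R

In Celsius: 1654.98 - 273.15 = 1381.8300°C.
In Rankine: 1381.8300 × 1.8 + 491.67 = 2978.96°R.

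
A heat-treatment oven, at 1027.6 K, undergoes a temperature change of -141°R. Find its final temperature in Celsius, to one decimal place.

676.1°C

Initial temperature in Celsius: 1027.6 - 273.15 = 754.4500°C.
The 141°R change is an interval, so only the factor 5/9 applies: -141 × 5/9 = -78.3333°C.
Final Celsius temperature: 754.4500 - 78.3333 = 676.1167°C.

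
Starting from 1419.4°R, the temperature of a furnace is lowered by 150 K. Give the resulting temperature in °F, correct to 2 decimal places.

689.73°F

Initial temperature in Celsius: (1419.4 - 491.67) × 5/9 = 515.4056°C.
The 150 K change is an interval; Kelvin and Celsius degrees are the same size, so ΔC = -150°C.
Final Celsius temperature: 515.4056 - 150.0000 = 365.4056°C.
In Fahrenheit: 365.4056 × 1.8 + 32 = 689.73°F.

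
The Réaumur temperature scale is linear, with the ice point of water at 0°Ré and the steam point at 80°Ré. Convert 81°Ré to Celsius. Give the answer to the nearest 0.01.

Linear interpolation between the fixed points: C = (81 - 0) × 100 / (80 - 0) = 101.2500°C.

101.25°C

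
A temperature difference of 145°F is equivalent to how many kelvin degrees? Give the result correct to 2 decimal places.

An interval of 1°F corresponds to 5/9 K.
145 × 5/9 = 80.56.

80.56 K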